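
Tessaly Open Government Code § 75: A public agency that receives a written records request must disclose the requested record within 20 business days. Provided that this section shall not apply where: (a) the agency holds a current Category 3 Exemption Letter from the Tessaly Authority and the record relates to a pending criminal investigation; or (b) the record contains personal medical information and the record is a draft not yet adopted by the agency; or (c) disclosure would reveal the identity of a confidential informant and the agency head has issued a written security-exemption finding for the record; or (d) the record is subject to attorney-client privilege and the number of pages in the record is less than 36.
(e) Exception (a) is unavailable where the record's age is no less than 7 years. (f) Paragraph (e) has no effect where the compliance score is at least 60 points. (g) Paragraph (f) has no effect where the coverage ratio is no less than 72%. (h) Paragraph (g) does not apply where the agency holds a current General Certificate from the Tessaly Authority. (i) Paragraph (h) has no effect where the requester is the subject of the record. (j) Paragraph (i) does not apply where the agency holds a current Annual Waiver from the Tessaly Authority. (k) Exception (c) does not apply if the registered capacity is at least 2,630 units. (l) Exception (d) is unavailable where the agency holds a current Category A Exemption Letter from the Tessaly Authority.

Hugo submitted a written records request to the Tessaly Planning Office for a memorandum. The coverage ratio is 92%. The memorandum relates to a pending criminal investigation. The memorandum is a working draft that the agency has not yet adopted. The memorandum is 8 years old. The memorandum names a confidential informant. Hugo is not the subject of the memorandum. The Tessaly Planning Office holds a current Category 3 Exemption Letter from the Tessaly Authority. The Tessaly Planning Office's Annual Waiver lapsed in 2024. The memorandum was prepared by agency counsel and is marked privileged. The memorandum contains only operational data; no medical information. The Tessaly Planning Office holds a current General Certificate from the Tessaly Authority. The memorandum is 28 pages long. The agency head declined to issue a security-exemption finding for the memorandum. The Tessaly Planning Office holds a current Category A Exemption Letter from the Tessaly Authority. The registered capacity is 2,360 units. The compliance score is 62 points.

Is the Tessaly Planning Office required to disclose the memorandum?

All of (a)'s requirements are met (a current Category 3 Exemption Letter is held; the memorandum relates to a pending investigation). As to paragraphs (e)–(j): (e) is triggered (the record's age is 8 years, meeting the 7 years threshold), but is overridden by (f): (f) operates against (e): the compliance score is 62 points, meeting the 60 points threshold. (g) is triggered (the coverage ratio is 92%, meeting the 72% threshold), but is overridden by (h): (h) is engaged — a current General Certificate is held. (i), which would lift (h), is inapplicable — Hugo is not the subject of the memorandum. (a) remains available.
Exception (b) does not apply: the memorandum contains only operational data.
Exception (c) requires that the agency head has issued a written security-exemption finding for the record; but the agency head declined to issue a security-exemption finding, so (c) is unavailable.
Exception (d)'s conditions are all satisfied: the memorandum is privileged; the number of pages in the record is 28, less than the 36 limit. But applying paragraph (l): (l) applies — a current Category A Exemption Letter is held. Exception (d) does not apply.

No — exception (a) applies; the Tessaly Planning Office is not required to disclose the memorandum.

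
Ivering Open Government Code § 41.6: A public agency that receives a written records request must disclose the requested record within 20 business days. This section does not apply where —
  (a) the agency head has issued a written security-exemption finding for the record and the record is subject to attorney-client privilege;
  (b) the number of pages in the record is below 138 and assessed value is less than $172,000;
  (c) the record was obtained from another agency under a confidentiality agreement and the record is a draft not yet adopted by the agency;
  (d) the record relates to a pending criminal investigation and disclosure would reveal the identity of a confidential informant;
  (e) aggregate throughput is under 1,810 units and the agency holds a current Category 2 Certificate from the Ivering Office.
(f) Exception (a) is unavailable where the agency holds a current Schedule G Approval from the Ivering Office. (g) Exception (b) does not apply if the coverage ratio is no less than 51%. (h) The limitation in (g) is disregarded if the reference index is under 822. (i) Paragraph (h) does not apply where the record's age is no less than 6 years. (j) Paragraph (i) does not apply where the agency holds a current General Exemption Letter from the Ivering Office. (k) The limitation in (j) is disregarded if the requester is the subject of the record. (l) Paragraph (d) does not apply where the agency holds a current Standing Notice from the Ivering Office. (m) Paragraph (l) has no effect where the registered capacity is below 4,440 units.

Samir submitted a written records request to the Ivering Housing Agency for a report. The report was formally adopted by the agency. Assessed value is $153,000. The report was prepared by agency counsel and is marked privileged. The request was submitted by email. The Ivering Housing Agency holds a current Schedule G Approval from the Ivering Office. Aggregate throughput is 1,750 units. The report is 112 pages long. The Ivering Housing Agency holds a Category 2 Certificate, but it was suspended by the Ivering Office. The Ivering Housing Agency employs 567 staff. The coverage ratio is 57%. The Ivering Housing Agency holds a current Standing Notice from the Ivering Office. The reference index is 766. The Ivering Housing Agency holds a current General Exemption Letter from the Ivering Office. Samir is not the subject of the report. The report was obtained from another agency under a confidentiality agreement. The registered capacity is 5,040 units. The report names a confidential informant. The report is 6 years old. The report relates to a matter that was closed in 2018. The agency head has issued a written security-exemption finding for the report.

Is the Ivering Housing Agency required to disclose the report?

No — exception (b) applies; the Ivering Housing Agency is not required to disclose the report.

Exception (a) is satisfied on its face — a written security-exemption finding has been issued; the report is privileged. But applying paragraph (f): (f) operates against (a): a current Schedule G Approval is held. So (a) is unavailable.
Exception (b)'s conditions are all satisfied: the number of pages in the record is 112, below the 138 limit; assessed value is $153,000, less than the $172,000 limit. Applying paragraphs (g)–(k): (g) applies (the coverage ratio is 57%, meeting the 51% threshold), but is displaced by (h): (h) operates against (g): the reference index is 766, under the 822 limit. (i) would limit (h) — the record's age is 6 years, meeting the 6 years threshold — but (j) sets (i) aside: (j) operates against (i): a current General Exemption Letter is held. (k) does not operate here (Samir is not the subject of the report), so (j) stands. So (b) applies.
Exception (c) does not apply: the report has been formally adopted.
Exception (d) fails — the report relates to a closed matter.
Exception (e) requires that the agency holds a current Category 2 Certificate from the Ivering Office; but the Category 2 Certificate is not current, so (e) is unavailable.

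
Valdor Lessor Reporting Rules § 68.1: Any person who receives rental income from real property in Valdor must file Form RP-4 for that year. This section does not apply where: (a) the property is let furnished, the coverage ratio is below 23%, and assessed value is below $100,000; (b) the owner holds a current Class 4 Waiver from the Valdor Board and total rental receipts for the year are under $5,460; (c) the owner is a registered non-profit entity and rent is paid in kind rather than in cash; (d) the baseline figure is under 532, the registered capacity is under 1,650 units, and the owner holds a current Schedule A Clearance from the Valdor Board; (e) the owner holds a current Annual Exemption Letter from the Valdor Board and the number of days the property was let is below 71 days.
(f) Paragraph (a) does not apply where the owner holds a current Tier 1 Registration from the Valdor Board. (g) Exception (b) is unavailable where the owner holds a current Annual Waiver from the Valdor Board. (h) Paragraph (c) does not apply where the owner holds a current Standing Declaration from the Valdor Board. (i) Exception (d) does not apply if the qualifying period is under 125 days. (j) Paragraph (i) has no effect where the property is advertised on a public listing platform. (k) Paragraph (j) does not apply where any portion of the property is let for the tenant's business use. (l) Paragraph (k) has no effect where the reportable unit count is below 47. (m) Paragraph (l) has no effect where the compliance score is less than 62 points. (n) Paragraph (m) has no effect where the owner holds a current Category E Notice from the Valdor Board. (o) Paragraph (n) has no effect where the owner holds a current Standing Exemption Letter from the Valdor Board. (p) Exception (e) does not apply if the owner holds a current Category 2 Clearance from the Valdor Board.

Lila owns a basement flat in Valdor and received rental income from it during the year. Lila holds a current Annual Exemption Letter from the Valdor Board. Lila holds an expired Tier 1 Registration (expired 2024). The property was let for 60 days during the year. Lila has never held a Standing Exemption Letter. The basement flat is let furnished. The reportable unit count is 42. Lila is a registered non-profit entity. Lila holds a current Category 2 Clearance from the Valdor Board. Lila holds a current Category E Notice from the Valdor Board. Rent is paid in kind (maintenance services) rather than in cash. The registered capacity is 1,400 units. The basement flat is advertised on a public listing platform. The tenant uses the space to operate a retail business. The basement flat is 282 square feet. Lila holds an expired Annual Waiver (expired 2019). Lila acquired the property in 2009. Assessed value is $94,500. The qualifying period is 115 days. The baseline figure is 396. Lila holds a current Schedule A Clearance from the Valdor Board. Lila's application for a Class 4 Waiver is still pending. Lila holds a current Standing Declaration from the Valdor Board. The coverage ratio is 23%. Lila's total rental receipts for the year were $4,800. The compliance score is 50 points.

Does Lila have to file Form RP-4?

No — exception (d) applies; Lila is not required to file Form RP-4.

Exception (a) fails — the coverage ratio is 23%, not below 23%.
Exception (b) does not apply: there is no Class 4 Waiver in force.
All of (c)'s requirements are met (Lila is a registered non-profit; rent is paid in kind). Turning to paragraph (h): (h) operates against (c): a current Standing Declaration is held. Exception (c) does not apply.
Exception (d)'s conditions are all satisfied: the baseline figure is 396, under the 532 limit; the registered capacity is 1,400 units, under the 1,650 units limit; a current Schedule A Clearance is held. Considering the limiting provisions: (i) would limit (d) — the qualifying period is 115 days, under the 125 days limit — but (j) sets (i) aside: (j) is engaged — the property is publicly advertised. (k) would limit (j) — the space is let for business use — but (l) sets (k) aside: (l) operates against (k): the reportable unit count is 42, below the 47 limit. (m) is engaged (the compliance score is 50 points, less than the 62 points limit), but is displaced by (n): (n) operates against (m): a current Category E Notice is held. (o) does not operate here (there is no Standing Exemption Letter in force), so (n) stands. (d) remains available.
Exception (e)'s conditions are all satisfied: a current Annual Exemption Letter is held; the number of days the property was let is 60 days, below the 71 days limit. But applying paragraph (p): (p) operates — a current Category 2 Clearance is held. Exception (e) does not apply.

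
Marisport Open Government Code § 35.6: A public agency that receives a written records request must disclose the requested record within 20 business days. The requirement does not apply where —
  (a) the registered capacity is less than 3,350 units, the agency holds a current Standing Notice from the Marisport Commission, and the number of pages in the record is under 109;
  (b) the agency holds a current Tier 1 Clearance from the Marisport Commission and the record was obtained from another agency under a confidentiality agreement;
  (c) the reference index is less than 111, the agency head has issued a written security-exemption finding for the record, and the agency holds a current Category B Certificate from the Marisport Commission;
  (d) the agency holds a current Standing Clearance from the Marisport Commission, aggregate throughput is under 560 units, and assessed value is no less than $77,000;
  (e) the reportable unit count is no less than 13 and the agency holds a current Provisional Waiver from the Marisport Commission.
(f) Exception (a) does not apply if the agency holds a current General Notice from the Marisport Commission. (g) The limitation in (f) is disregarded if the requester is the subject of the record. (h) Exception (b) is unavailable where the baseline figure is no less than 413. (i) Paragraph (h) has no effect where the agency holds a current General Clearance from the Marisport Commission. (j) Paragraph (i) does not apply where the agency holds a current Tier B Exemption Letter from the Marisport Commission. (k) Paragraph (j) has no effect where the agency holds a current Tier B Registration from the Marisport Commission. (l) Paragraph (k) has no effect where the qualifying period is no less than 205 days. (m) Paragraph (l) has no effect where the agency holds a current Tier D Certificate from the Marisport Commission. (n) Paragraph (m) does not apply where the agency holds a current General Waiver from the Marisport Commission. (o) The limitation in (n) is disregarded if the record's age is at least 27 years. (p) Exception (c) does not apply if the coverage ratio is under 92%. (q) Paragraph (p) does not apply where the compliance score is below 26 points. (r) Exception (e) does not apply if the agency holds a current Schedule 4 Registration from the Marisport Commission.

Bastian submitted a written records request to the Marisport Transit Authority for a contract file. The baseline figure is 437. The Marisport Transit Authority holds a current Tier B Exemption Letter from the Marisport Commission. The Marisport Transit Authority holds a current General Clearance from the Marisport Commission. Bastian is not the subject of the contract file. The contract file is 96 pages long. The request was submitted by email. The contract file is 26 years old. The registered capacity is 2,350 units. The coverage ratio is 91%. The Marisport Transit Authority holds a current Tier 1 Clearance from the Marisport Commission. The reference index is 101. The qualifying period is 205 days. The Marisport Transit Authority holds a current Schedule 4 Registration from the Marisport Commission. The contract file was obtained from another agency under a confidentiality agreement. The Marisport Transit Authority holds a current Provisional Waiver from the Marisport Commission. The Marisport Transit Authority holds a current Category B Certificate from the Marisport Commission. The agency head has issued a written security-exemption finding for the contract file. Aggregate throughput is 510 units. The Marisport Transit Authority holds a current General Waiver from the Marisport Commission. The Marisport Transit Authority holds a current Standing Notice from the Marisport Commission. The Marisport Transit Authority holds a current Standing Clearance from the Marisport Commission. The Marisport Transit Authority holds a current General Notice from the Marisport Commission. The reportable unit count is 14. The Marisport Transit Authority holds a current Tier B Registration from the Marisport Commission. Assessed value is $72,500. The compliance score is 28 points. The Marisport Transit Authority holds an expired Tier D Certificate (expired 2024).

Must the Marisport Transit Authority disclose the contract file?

Yes — the Marisport Transit Authority must disclose the contract file.

Exception (a)'s conditions are all satisfied: the registered capacity is 2,350 units, less than the 3,350 units limit; a current Standing Notice is held; the number of pages in the record is 96, under the 109 limit. However, paragraphs (f)–(g) must be considered: (f) operates against (a): a current General Notice is held. (g) is inapplicable (Bastian is not the subject of the contract file), so (f) stands. So (a) is unavailable.
All of (b)'s requirements are met (a current Tier 1 Clearance is held; the contract file was obtained under a confidentiality agreement). But: (h) operates against (b): the baseline figure is 437, meeting the 413 threshold. (i) would limit (h) — a current General Clearance is held — but (j) sets (i) aside: (j) operates against (i): a current Tier B Exemption Letter is held. (k) is engaged (a current Tier B Registration is held), but is itself disapplied by (l): (l) operates against (k): the qualifying period is 205 days, meeting the 205 days threshold. (m), which would lift (l), is not triggered — no current Tier D Certificate is held. (b) is therefore removed.
Exception (c)'s conditions are all satisfied: the reference index is 101, less than the 111 limit; a written security-exemption finding has been issued; a current Category B Certificate is held. But: (p) is engaged — the coverage ratio is 91%, under the 92% limit. (q), which would lift (p), is not triggered — the compliance score is 28 points, not below 26 points. So (c) is unavailable.
Exception (d) requires that assessed value is no less than $77,000; but assessed value is $72,500, short of $77,000, so (d) is unavailable.
Exception (e): the reportable unit count is 14, meeting the 13 threshold; a current Provisional Waiver is held — every condition holds. But applying paragraph (r): (r) operates against (e): a current Schedule 4 Registration is held. Exception (e) does not apply.
Every exception is unavailable, so the rule governs.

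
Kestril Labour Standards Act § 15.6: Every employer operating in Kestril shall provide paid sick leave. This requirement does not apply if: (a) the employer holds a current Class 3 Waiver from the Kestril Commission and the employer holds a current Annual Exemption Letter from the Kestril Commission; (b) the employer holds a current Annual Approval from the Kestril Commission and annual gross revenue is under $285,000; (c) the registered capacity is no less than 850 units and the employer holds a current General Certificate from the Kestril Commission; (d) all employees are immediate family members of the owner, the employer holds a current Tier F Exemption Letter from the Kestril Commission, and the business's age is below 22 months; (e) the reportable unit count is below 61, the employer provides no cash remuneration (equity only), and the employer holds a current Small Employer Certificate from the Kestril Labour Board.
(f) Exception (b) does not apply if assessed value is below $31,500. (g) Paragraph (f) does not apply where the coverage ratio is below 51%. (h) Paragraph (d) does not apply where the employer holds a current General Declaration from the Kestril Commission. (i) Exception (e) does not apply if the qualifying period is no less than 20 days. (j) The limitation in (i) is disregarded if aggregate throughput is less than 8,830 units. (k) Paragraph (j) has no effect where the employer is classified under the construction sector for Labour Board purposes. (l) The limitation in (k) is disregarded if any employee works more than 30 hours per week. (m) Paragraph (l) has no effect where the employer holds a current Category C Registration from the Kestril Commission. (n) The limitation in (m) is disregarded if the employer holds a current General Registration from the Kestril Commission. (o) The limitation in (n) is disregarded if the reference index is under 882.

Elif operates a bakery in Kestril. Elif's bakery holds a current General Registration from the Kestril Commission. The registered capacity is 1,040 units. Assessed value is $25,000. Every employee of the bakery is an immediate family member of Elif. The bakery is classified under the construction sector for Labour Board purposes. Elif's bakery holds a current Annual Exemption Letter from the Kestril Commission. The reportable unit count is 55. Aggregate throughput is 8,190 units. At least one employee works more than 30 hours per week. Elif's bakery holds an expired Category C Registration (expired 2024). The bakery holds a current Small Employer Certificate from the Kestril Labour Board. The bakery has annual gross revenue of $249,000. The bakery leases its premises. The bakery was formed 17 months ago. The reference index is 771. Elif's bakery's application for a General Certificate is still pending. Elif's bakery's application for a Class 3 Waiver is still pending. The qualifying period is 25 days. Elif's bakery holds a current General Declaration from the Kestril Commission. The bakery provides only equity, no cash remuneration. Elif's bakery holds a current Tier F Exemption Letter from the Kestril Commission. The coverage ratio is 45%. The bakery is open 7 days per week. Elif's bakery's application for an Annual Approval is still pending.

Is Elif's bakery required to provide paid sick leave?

No — exception (e) applies; Elif's bakery is not required to provide paid sick leave.

Exception (a) fails — there is no Class 3 Waiver in force.
Exception (b) requires that the employer holds a current Annual Approval from the Kestril Commission; but there is no Annual Approval in force, so (b) is unavailable.
Exception (c) requires that the employer holds a current General Certificate from the Kestril Commission; but the General Certificate is not current, so (c) is unavailable.
Exception (d)'s conditions are all satisfied: every employee is an immediate family member; a current Tier F Exemption Letter is held; the business's age is 17 months, below the 22 months limit. But: (h) applies — a current General Declaration is held. So (d) is unavailable.
Exception (e)'s conditions are all satisfied: the reportable unit count is 55, below the 61 limit; remuneration is equity-only; a current Small Employer Certificate is held. Considering the limiting provisions: (i) applies (the qualifying period is 25 days, meeting the 20 days threshold), but is displaced by (j): (j) operates — aggregate throughput is 8,190 units, less than the 8,830 units limit. (k) would limit (j) — the bakery is classified under the construction sector — but (l) sets (k) aside: (l) operates against (k): at least one employee exceeds 30 hours/week. (m) is inapplicable (there is no Category C Registration in force), so (l) stands. So (e) applies.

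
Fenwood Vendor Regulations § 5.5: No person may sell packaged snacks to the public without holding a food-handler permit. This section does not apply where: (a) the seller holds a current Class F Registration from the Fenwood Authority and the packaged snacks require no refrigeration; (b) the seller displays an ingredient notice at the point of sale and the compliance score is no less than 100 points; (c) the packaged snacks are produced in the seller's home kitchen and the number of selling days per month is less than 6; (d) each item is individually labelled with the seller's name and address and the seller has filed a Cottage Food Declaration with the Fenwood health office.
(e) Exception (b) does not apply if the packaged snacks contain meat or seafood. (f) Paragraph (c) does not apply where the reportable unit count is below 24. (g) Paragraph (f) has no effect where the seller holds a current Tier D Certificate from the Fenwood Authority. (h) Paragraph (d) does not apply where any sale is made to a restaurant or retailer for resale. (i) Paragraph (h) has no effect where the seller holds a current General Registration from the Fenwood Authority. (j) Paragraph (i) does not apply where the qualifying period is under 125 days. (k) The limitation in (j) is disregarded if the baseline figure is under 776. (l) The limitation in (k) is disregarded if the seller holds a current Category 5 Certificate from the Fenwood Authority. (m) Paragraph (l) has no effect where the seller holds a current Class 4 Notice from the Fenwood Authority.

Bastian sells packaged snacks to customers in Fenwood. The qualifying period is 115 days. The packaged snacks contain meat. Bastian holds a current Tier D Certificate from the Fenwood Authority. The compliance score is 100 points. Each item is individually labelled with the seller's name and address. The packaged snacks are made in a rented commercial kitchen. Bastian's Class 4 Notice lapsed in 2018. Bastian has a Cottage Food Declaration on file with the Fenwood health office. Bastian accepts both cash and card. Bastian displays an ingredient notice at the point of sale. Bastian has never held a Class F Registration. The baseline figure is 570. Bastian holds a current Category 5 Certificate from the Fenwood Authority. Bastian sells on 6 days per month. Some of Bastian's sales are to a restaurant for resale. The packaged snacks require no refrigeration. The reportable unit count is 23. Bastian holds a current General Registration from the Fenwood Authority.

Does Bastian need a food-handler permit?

Yes — Bastian must hold a food-handler permit.

Exception (a) requires that the seller holds a current Class F Registration from the Fenwood Authority; but there is no Class F Registration in force, so (a) is unavailable.
Exception (b): an ingredient notice is displayed; the compliance score is 100 points, meeting the 100 points threshold — every condition holds. However, paragraph (e) must be considered: (e) operates — the packaged snacks contain meat. (b) is therefore removed.
Exception (c) requires that the packaged snacks are produced in the seller's home kitchen; but the packaged snacks are made in a commercial kitchen, not a home kitchen, so (c) is unavailable.
Exception (d)'s conditions are all satisfied: items are individually labelled; a Cottage Food Declaration is on file. However, paragraphs (h)–(m) must be considered: (h) is triggered — some sales are to a restaurant for resale. (i) would limit (h) — a current General Registration is held — but (j) sets (i) aside: (j) operates against (i): the qualifying period is 115 days, under the 125 days limit. (k) would limit (j) — the baseline figure is 570, under the 776 limit — but (l) sets (k) aside: (l) operates — a current Category 5 Certificate is held. (m), which would lift (l), is not triggered — no current Class 4 Notice is held. So (d) is unavailable.
No exception applies. The general rule governs.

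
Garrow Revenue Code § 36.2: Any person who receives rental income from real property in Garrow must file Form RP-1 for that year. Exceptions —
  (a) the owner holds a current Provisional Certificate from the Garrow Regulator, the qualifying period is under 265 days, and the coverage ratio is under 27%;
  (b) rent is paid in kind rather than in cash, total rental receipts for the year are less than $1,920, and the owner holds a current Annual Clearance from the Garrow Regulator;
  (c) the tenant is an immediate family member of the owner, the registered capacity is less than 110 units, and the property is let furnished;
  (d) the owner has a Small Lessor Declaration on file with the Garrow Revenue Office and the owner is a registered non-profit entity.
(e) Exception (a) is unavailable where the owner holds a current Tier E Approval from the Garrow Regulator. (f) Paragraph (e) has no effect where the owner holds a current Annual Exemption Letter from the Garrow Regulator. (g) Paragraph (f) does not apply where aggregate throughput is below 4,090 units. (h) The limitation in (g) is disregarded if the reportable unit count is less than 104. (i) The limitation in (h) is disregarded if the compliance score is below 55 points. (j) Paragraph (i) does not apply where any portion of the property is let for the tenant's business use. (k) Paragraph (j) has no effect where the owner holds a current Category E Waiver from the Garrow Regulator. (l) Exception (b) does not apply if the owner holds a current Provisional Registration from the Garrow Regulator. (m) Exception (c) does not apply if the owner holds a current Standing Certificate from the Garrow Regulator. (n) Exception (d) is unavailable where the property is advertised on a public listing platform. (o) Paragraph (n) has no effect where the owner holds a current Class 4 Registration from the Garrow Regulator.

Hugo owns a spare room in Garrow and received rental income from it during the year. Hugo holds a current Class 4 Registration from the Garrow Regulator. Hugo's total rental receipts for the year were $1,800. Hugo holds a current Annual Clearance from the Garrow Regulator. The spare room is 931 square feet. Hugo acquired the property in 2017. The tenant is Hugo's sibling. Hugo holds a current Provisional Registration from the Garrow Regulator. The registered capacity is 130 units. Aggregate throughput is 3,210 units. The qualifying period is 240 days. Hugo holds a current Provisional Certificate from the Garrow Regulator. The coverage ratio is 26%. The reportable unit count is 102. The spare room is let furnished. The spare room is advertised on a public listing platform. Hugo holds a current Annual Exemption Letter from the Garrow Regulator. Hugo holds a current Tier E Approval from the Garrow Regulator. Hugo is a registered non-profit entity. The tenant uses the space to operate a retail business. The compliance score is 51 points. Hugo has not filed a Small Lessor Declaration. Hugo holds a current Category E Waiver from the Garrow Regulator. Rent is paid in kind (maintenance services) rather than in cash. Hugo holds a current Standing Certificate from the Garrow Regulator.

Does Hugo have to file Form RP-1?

Exception (a): a current Provisional Certificate is held; the qualifying period is 240 days, under the 265 days limit; the coverage ratio is 26%, under the 27% limit — every condition holds. But: (e) applies — a current Tier E Approval is held. (f) is triggered (a current Annual Exemption Letter is held), but is displaced by (g): (g) operates against (f): aggregate throughput is 3,210 units, below the 4,090 units limit. (h) would limit (g) — the reportable unit count is 102, less than the 104 limit — but (i) sets (h) aside: (i) operates against (h): the compliance score is 51 points, below the 55 points limit. (j) would limit (i) — the space is let for business use — but (k) sets (j) aside: (k) applies — a current Category E Waiver is held. Exception (a) does not apply.
Exception (b) is satisfied on its face — rent is paid in kind; total rental receipts for the year are $1,800, less than the $1,920 limit; a current Annual Clearance is held. But applying paragraph (l): (l) is engaged — a current Provisional Registration is held. (b) is therefore removed.
Exception (c) requires that the registered capacity is less than 110 units; but the registered capacity is 130 units, not less than 110 units, so (c) is unavailable.
Exception (d) requires that the owner has a Small Lessor Declaration on file with the Garrow Revenue Office; but no Small Lessor Declaration is on file, so (d) is unavailable.
No exception is made out. Hugo falls within the general rule.

Yes — Hugo must file Form RP-1.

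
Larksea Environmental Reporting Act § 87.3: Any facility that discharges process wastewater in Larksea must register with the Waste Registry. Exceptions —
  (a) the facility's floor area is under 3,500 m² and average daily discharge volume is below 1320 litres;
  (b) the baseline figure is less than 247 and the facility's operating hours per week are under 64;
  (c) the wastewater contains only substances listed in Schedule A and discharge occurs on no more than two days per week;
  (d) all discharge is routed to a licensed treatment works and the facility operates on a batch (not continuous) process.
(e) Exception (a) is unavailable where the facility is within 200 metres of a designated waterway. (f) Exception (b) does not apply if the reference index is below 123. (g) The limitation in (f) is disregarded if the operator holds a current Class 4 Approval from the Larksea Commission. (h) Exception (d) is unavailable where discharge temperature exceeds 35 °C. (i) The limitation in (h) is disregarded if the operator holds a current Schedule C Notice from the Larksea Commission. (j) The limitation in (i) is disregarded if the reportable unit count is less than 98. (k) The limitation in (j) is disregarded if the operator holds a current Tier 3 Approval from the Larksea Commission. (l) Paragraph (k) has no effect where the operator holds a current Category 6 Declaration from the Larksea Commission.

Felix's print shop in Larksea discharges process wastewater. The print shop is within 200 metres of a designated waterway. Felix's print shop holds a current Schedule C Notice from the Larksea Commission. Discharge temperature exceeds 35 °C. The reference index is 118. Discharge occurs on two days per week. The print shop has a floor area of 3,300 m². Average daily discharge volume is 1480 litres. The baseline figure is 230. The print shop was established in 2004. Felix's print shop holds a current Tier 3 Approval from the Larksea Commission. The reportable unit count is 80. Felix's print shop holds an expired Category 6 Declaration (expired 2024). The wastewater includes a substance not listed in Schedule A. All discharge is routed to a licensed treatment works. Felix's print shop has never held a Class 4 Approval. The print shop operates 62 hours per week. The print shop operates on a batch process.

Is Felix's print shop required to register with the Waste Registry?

Exception (a) requires that average daily discharge volume is below 1320 litres; but average daily discharge volume is 1480 litres, not below 1320 litres, so (a) is unavailable.
Exception (b)'s conditions are all satisfied: the baseline figure is 230, less than the 247 limit; the facility's operating hours per week are 62, under the 64 limit. However, paragraphs (f)–(g) must be considered: (f) operates against (b): the reference index is 118, below the 123 limit. (g) does not operate here (there is no Class 4 Approval in force), so (f) stands. (b) is therefore removed.
Exception (c) does not apply: the wastewater includes a non-Schedule-A substance.
Exception (d) is satisfied on its face — discharge is routed to a licensed treatment works; the facility operates on a batch process. Under paragraphs (h)–(l): (h) applies (discharge temperature exceeds 35 °C), but is itself disapplied by (i): (i) operates against (h): a current Schedule C Notice is held. (j) would limit (i) — the reportable unit count is 80, less than the 98 limit — but (k) sets (j) aside: (k) operates against (j): a current Tier 3 Approval is held. (l) is not triggered (no current Category 6 Declaration is held), so (k) stands. So (d) applies.

No — exception (d) applies; Felix's print shop is not required to register with the Waste Registry.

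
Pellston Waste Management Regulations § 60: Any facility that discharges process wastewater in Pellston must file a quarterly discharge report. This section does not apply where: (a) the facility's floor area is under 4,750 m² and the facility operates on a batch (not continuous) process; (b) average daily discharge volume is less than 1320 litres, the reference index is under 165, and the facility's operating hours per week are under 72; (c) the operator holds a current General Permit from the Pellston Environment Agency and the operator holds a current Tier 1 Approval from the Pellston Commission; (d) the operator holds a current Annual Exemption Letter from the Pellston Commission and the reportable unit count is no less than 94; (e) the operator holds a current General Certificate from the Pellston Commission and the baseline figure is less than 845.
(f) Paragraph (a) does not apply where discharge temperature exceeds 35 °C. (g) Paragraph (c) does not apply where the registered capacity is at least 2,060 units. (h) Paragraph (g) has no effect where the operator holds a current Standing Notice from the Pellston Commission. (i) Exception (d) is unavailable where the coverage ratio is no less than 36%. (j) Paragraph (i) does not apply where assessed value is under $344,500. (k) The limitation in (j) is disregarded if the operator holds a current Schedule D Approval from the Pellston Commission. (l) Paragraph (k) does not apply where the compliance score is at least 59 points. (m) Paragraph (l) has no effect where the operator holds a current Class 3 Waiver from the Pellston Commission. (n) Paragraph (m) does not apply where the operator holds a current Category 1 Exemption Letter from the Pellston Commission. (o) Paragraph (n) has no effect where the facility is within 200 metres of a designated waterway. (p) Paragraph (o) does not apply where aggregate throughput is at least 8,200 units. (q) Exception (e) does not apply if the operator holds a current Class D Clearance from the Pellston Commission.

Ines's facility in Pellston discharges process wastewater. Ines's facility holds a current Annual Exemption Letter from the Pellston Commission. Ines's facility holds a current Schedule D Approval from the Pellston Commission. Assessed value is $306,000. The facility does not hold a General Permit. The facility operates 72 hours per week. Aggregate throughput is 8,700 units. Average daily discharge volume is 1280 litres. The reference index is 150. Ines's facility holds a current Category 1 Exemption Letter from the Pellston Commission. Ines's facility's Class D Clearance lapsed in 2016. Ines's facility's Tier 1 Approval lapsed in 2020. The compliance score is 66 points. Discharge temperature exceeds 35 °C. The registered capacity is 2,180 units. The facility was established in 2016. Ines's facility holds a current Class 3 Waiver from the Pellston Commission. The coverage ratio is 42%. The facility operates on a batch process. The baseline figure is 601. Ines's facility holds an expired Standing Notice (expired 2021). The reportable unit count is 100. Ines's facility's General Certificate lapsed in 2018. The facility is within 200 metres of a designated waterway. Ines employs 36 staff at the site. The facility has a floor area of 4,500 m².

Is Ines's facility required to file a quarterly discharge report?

Exception (a)'s conditions are all satisfied: the facility's floor area is 4,500 m², under the 4,750 m² limit; the facility operates on a batch process. Turning to paragraph (f): (f) operates against (a): discharge temperature exceeds 35 °C. (a) is therefore removed.
Exception (b) fails — the facility's operating hours per week are 72, not under 72.
Exception (c) does not apply: no General Permit is held.
Exception (d): a current Annual Exemption Letter is held; the reportable unit count is 100, meeting the 94 threshold — every condition holds. As to paragraphs (i)–(p): (i) would limit (d) — the coverage ratio is 42%, meeting the 36% threshold — but (j) sets (i) aside: (j) is triggered — assessed value is $306,000, under the $344,500 limit. (k) is triggered (a current Schedule D Approval is held), but is set aside by (l): (l) applies — the compliance score is 66 points, meeting the 59 points threshold. (m) would limit (l) — a current Class 3 Waiver is held — but (n) sets (m) aside: (n) applies — a current Category 1 Exemption Letter is held. (o) is triggered (the facility is within 200 m of a designated waterway), but is itself disapplied by (p): (p) operates against (o): aggregate throughput is 8,700 units, meeting the 8,200 units threshold. So (d) applies.
Exception (e) fails — there is no General Certificate in force.

No — exception (d) applies; Ines's facility is not required to file a quarterly discharge report.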